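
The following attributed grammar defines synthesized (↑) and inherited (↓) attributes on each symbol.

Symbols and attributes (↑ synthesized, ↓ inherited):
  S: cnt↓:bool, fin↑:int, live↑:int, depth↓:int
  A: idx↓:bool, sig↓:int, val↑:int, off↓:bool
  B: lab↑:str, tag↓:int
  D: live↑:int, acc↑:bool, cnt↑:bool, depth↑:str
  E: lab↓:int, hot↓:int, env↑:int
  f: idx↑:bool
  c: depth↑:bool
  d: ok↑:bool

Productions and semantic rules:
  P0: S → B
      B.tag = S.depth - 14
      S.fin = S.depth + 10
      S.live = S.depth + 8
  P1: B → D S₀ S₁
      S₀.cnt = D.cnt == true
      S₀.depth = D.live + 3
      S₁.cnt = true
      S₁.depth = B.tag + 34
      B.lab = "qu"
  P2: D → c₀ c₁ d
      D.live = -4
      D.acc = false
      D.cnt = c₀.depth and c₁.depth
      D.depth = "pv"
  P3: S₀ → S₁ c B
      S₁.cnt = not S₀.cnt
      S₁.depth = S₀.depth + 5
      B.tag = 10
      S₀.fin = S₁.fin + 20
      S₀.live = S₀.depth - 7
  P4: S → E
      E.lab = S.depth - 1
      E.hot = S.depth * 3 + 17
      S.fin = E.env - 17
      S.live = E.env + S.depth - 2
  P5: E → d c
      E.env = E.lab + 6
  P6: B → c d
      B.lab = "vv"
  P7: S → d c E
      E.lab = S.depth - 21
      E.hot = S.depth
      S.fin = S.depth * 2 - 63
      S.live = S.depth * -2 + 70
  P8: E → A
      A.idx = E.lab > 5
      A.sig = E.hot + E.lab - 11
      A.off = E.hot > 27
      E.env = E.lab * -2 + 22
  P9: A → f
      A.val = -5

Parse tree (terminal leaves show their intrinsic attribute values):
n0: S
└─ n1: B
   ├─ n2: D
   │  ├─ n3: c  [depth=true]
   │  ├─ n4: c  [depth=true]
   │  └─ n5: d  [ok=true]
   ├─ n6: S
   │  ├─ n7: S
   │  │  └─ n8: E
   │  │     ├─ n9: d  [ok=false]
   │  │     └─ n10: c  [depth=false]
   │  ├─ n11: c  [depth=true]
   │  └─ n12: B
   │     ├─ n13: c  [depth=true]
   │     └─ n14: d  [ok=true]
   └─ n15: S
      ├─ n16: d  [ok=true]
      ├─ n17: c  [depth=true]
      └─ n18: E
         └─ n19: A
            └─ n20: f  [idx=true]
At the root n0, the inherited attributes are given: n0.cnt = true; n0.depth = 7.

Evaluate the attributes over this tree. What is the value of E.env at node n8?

1. n0.cnt = true  [given at root]
2. n0.depth = 7  [given at root]
3. n1.tag = -7  [S.depth - 14]
4. n3.depth = true  [terminal]
5. n4.depth = true  [terminal]
6. n5.ok = true  [terminal]
7. n2.live = -4  [-4]
8. n2.acc = false  [false]
9. n2.cnt = true  [c₀.depth and c₁.depth]
10. n2.depth = "pv"  ["pv"]
11. n6.cnt = true  [D.cnt == true]
12. n6.depth = -1  [D.live + 3]
13. n7.cnt = false  [not S₀.cnt]
14. n7.depth = 4  [S₀.depth + 5]
15. n8.lab = 3  [S.depth - 1]
16. n8.hot = 29  [S.depth * 3 + 17]
17. n9.ok = false  [terminal]
18. n10.depth = false  [terminal]
19. n8.env = 9  [E.lab + 6]
20. n7.fin = -8  [E.env - 17]
21. n7.live = 11  [E.env + S.depth - 2]
22. n11.depth = true  [terminal]
23. n12.tag = 10  [10]
24. n13.depth = true  [terminal]
25. n14.ok = true  [terminal]
26. n12.lab = "vv"  ["vv"]
27. n6.fin = 12  [S₁.fin + 20]
28. n6.live = -8  [S₀.depth - 7]
29. n15.cnt = true  [true]
30. n15.depth = 27  [B.tag + 34]
31. n16.ok = true  [terminal]
32. n17.depth = true  [terminal]
33. n18.lab = 6  [S.depth - 21]
34. n18.hot = 27  [S.depth]
35. n19.idx = true  [E.lab > 5]
36. n19.sig = 22  [E.hot + E.lab - 11]
37. n19.off = false  [E.hot > 27]
38. n20.idx = true  [terminal]
39. n19.val = -5  [-5]
40. n18.env = 10  [E.lab * -2 + 22]
41. n15.fin = -9  [S.depth * 2 - 63]
42. n15.live = 16  [S.depth * -2 + 70]
43. n1.lab = "qu"  ["qu"]
44. n0.fin = 17  [S.depth + 10]
45. n0.live = 15  [S.depth + 8]

9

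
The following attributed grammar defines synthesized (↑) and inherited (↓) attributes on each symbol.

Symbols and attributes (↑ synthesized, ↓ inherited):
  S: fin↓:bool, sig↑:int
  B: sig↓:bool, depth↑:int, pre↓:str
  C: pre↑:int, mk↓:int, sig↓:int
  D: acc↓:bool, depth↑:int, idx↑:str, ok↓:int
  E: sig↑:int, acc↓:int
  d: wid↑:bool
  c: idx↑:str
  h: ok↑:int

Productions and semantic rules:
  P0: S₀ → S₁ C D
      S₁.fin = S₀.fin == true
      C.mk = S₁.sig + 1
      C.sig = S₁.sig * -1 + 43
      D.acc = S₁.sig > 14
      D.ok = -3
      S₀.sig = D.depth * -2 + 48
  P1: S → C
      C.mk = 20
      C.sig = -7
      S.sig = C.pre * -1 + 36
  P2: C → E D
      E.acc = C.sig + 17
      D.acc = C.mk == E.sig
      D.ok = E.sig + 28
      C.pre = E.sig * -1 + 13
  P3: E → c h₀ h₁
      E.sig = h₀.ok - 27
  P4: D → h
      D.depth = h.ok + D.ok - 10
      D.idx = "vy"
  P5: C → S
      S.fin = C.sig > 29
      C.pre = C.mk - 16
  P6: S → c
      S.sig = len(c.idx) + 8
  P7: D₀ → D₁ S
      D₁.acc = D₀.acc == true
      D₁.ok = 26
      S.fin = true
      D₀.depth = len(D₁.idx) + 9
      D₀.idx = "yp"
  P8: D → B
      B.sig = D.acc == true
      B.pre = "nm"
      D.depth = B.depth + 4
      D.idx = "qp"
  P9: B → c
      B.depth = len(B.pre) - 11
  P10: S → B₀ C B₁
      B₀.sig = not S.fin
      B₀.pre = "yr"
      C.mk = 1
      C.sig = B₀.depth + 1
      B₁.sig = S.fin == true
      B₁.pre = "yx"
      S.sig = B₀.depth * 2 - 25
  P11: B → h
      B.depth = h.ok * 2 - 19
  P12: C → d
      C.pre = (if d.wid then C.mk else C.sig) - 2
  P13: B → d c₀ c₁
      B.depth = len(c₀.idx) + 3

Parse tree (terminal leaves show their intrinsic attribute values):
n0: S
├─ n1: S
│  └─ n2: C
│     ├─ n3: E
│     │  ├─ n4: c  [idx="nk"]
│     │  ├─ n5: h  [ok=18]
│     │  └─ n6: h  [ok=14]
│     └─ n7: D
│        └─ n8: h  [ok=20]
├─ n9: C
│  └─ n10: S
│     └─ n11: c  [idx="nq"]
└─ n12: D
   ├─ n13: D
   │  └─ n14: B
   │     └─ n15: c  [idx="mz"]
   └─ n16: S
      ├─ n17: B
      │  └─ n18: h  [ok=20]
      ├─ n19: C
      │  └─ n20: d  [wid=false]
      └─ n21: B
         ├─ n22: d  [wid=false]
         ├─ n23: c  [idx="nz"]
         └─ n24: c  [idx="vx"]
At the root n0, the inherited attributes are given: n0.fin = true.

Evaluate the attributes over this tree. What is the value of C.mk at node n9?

15

1. n0.fin = true  [given at root]
2. n1.fin = true  [S₀.fin == true]
3. n2.mk = 20  [20]
4. n2.sig = -7  [-7]
5. n3.acc = 10  [C.sig + 17]
6. n4.idx = "nk"  [terminal]
7. n5.ok = 18  [terminal]
8. n6.ok = 14  [terminal]
9. n3.sig = -9  [h₀.ok - 27]
10. n7.acc = false  [C.mk == E.sig]
11. n7.ok = 19  [E.sig + 28]
12. n8.ok = 20  [terminal]
13. n7.depth = 29  [h.ok + D.ok - 10]
14. n7.idx = "vy"  ["vy"]
15. n2.pre = 22  [E.sig * -1 + 13]
16. n1.sig = 14  [C.pre * -1 + 36]
17. n9.mk = 15  [S₁.sig + 1]
18. n9.sig = 29  [S₁.sig * -1 + 43]
19. n10.fin = false  [C.sig > 29]
20. n11.idx = "nq"  [terminal]
21. n10.sig = 10  [len(c.idx) + 8]
22. n9.pre = -1  [C.mk - 16]
23. n12.acc = false  [S₁.sig > 14]
24. n12.ok = -3  [-3]
25. n13.acc = false  [D₀.acc == true]
26. n13.ok = 26  [26]
27. n14.sig = false  [D.acc == true]
28. n14.pre = "nm"  ["nm"]
29. n15.idx = "mz"  [terminal]
30. n14.depth = -9  [len(B.pre) - 11]
31. n13.depth = -5  [B.depth + 4]
32. n13.idx = "qp"  ["qp"]
33. n16.fin = true  [true]
34. n17.sig = false  [not S.fin]
35. n17.pre = "yr"  ["yr"]
36. n18.ok = 20  [terminal]
37. n17.depth = 21  [h.ok * 2 - 19]
38. n19.mk = 1  [1]
39. n19.sig = 22  [B₀.depth + 1]
40. n20.wid = false  [terminal]
41. n19.pre = 20  [(if d.wid then C.mk else C.sig) - 2]
42. n21.sig = true  [S.fin == true]
43. n21.pre = "yx"  ["yx"]
44. n22.wid = false  [terminal]
45. n23.idx = "nz"  [terminal]
46. n24.idx = "vx"  [terminal]
47. n21.depth = 5  [len(c₀.idx) + 3]
48. n16.sig = 17  [B₀.depth * 2 - 25]
49. n12.depth = 11  [len(D₁.idx) + 9]
50. n12.idx = "yp"  ["yp"]
51. n0.sig = 26  [D.depth * -2 + 48]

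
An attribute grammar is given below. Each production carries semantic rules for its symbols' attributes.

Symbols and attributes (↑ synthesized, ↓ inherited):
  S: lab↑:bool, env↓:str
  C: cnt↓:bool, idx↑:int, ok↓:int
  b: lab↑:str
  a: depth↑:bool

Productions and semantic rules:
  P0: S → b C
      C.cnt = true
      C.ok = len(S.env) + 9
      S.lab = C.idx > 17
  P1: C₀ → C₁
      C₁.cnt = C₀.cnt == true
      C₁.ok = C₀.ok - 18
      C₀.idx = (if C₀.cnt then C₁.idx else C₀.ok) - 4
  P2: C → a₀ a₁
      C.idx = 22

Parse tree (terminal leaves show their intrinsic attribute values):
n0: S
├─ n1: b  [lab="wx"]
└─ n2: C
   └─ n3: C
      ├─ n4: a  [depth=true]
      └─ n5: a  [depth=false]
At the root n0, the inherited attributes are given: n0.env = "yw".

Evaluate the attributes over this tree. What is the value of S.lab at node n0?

1. n0.env = "yw"  [given at root]
2. n1.lab = "wx"  [terminal]
3. n2.cnt = true  [true]
4. n2.ok = 11  [len(S.env) + 9]
5. n3.cnt = true  [C₀.cnt == true]
6. n3.ok = -7  [C₀.ok - 18]
7. n4.depth = true  [terminal]
8. n5.depth = false  [terminal]
9. n3.idx = 22  [22]
10. n2.idx = 18  [(if C₀.cnt then C₁.idx else C₀.ok) - 4]
11. n0.lab = true  [C.idx > 17]

true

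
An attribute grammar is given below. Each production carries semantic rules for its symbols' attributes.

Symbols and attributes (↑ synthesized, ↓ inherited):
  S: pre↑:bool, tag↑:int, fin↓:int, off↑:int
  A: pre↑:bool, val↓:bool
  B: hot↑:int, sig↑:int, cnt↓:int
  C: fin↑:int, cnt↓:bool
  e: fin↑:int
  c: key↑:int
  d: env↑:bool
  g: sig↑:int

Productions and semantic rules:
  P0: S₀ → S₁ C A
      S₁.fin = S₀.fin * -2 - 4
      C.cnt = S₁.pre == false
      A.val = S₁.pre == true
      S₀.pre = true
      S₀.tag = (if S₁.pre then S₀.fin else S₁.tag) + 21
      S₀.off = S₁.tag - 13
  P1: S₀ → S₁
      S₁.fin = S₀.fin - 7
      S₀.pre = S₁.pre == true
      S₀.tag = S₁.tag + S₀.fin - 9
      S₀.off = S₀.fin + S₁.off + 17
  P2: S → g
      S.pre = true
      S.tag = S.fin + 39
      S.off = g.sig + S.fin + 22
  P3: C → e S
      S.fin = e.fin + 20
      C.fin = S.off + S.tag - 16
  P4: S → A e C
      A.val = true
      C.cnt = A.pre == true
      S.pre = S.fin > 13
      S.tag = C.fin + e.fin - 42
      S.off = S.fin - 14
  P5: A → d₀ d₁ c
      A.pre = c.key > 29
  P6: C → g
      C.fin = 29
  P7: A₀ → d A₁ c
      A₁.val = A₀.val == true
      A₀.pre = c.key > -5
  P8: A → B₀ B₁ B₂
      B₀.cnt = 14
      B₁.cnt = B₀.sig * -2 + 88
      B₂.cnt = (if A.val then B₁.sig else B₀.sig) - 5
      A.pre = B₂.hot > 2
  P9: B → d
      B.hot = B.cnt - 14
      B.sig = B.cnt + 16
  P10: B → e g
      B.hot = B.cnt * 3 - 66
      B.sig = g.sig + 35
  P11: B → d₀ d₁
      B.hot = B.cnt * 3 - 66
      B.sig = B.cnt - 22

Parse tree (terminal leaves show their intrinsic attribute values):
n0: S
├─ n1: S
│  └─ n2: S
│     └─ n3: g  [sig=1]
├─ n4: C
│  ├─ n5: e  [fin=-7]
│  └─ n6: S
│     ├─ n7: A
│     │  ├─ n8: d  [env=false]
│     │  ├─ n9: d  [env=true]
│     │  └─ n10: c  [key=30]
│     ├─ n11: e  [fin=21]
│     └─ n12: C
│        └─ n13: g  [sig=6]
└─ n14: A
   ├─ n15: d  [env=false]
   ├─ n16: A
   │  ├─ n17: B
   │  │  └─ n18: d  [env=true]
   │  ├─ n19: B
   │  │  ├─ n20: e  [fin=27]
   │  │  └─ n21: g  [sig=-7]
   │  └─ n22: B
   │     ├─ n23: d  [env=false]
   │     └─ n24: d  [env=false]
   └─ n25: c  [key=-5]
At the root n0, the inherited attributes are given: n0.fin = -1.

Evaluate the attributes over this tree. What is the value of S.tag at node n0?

1. n0.fin = -1  [given at root]
2. n1.fin = -2  [S₀.fin * -2 - 4]
3. n2.fin = -9  [S₀.fin - 7]
4. n3.sig = 1  [terminal]
5. n2.pre = true  [true]
6. n2.tag = 30  [S.fin + 39]
7. n2.off = 14  [g.sig + S.fin + 22]
8. n1.pre = true  [S₁.pre == true]
9. n1.tag = 19  [S₁.tag + S₀.fin - 9]
10. n1.off = 29  [S₀.fin + S₁.off + 17]
11. n4.cnt = false  [S₁.pre == false]
12. n5.fin = -7  [terminal]
13. n6.fin = 13  [e.fin + 20]
14. n7.val = true  [true]
15. n8.env = false  [terminal]
16. n9.env = true  [terminal]
17. n10.key = 30  [terminal]
18. n7.pre = true  [c.key > 29]
19. n11.fin = 21  [terminal]
20. n12.cnt = true  [A.pre == true]
21. n13.sig = 6  [terminal]
22. n12.fin = 29  [29]
23. n6.pre = false  [S.fin > 13]
24. n6.tag = 8  [C.fin + e.fin - 42]
25. n6.off = -1  [S.fin - 14]
26. n4.fin = -9  [S.off + S.tag - 16]
27. n14.val = true  [S₁.pre == true]
28. n15.env = false  [terminal]
29. n16.val = true  [A₀.val == true]
30. n17.cnt = 14  [14]
31. n18.env = true  [terminal]
32. n17.hot = 0  [B.cnt - 14]
33. n17.sig = 30  [B.cnt + 16]
34. n19.cnt = 28  [B₀.sig * -2 + 88]
35. n20.fin = 27  [terminal]
36. n21.sig = -7  [terminal]
37. n19.hot = 18  [B.cnt * 3 - 66]
38. n19.sig = 28  [g.sig + 35]
39. n22.cnt = 23  [(if A.val then B₁.sig else B₀.sig) - 5]
40. n23.env = false  [terminal]
41. n24.env = false  [terminal]
42. n22.hot = 3  [B.cnt * 3 - 66]
43. n22.sig = 1  [B.cnt - 22]
44. n16.pre = true  [B₂.hot > 2]
45. n25.key = -5  [terminal]
46. n14.pre = false  [c.key > -5]
47. n0.pre = true  [true]
48. n0.tag = 20  [(if S₁.pre then S₀.fin else S₁.tag) + 21]
49. n0.off = 6  [S₁.tag - 13]

20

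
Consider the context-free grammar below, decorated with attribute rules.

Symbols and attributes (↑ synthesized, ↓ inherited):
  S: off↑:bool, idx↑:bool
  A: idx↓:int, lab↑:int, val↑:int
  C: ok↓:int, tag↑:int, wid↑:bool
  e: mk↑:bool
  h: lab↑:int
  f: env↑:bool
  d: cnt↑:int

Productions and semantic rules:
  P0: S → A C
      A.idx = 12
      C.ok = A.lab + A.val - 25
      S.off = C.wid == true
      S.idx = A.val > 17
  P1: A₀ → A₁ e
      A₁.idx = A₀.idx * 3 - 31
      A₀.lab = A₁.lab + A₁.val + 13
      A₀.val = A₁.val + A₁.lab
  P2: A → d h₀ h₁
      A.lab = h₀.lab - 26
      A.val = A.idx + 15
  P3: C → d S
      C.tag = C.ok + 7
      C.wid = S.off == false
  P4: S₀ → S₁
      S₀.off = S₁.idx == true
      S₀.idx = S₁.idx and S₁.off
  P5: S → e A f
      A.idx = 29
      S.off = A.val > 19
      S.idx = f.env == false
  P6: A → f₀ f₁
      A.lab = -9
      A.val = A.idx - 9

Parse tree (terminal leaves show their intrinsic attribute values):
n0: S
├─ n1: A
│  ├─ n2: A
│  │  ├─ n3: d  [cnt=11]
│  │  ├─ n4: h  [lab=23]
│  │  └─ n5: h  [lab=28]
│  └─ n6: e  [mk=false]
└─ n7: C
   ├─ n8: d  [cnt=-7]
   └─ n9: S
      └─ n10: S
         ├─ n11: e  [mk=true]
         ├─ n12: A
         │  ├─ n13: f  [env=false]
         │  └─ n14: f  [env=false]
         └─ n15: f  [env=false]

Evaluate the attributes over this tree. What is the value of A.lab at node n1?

1. n1.idx = 12  [12]
2. n2.idx = 5  [A₀.idx * 3 - 31]
3. n3.cnt = 11  [terminal]
4. n4.lab = 23  [terminal]
5. n5.lab = 28  [terminal]
6. n2.lab = -3  [h₀.lab - 26]
7. n2.val = 20  [A.idx + 15]
8. n6.mk = false  [terminal]
9. n1.lab = 30  [A₁.lab + A₁.val + 13]
10. n1.val = 17  [A₁.val + A₁.lab]
11. n7.ok = 22  [A.lab + A.val - 25]
12. n8.cnt = -7  [terminal]
13. n11.mk = true  [terminal]
14. n12.idx = 29  [29]
15. n13.env = false  [terminal]
16. n14.env = false  [terminal]
17. n12.lab = -9  [-9]
18. n12.val = 20  [A.idx - 9]
19. n15.env = false  [terminal]
20. n10.off = true  [A.val > 19]
21. n10.idx = true  [f.env == false]
22. n9.off = true  [S₁.idx == true]
23. n9.idx = true  [S₁.idx and S₁.off]
24. n7.tag = 29  [C.ok + 7]
25. n7.wid = false  [S.off == false]
26. n0.off = false  [C.wid == true]
27. n0.idx = false  [A.val > 17]

30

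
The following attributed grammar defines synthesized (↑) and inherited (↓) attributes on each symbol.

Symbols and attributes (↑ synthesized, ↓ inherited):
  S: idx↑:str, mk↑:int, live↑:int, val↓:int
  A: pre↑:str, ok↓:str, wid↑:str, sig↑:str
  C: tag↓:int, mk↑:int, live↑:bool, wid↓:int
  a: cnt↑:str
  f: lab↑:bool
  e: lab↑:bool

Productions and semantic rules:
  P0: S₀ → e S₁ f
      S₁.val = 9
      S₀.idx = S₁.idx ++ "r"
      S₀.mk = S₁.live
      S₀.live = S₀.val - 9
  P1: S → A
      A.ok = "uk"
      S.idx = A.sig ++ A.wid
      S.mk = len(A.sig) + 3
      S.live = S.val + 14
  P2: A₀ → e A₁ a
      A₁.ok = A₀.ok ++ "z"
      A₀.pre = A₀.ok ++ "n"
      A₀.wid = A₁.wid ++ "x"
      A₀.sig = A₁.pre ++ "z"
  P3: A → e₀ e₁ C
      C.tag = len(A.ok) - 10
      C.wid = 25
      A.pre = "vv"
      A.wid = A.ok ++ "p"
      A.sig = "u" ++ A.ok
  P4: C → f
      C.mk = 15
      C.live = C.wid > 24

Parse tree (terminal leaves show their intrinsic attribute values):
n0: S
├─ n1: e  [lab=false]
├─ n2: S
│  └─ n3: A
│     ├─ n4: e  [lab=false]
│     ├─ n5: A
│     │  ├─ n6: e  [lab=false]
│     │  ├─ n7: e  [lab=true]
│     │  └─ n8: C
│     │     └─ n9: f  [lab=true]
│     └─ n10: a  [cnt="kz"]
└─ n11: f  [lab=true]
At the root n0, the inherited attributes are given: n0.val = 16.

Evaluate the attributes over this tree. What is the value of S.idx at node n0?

"vvzukzpxr"

1. n0.val = 16  [given at root]
2. n1.lab = false  [terminal]
3. n2.val = 9  [9]
4. n3.ok = "uk"  ["uk"]
5. n4.lab = false  [terminal]
6. n5.ok = "ukz"  [A₀.ok ++ "z"]
7. n6.lab = false  [terminal]
8. n7.lab = true  [terminal]
9. n8.tag = -7  [len(A.ok) - 10]
10. n8.wid = 25  [25]
11. n9.lab = true  [terminal]
12. n8.mk = 15  [15]
13. n8.live = true  [C.wid > 24]
14. n5.pre = "vv"  ["vv"]
15. n5.wid = "ukzp"  [A.ok ++ "p"]
16. n5.sig = "uukz"  ["u" ++ A.ok]
17. n10.cnt = "kz"  [terminal]
18. n3.pre = "ukn"  [A₀.ok ++ "n"]
19. n3.wid = "ukzpx"  [A₁.wid ++ "x"]
20. n3.sig = "vvz"  [A₁.pre ++ "z"]
21. n2.idx = "vvzukzpx"  [A.sig ++ A.wid]
22. n2.mk = 6  [len(A.sig) + 3]
23. n2.live = 23  [S.val + 14]
24. n11.lab = true  [terminal]
25. n0.idx = "vvzukzpxr"  [S₁.idx ++ "r"]
26. n0.mk = 23  [S₁.live]
27. n0.live = 7  [S₀.val - 9]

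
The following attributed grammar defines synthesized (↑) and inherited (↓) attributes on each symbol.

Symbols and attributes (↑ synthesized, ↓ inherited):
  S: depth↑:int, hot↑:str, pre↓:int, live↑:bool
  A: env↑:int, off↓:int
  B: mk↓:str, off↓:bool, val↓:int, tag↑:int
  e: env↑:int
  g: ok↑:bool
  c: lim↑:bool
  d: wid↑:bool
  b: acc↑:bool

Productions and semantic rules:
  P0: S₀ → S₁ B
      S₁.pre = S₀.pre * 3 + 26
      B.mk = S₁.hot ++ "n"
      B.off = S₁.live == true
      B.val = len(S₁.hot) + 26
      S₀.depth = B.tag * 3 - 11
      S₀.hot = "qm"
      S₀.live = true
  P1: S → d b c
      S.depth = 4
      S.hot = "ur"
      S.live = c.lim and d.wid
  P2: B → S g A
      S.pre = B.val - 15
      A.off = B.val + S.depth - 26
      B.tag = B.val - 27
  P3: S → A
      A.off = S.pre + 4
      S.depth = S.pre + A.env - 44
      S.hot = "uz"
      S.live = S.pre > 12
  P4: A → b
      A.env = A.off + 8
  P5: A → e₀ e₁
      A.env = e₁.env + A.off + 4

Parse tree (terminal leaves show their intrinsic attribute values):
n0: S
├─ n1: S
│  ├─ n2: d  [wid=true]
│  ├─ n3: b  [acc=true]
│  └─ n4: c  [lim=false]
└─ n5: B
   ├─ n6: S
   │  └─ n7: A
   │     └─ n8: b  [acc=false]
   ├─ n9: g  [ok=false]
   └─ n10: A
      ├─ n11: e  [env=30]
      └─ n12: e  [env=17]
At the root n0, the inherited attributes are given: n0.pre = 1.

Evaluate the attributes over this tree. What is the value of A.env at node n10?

1. n0.pre = 1  [given at root]
2. n1.pre = 29  [S₀.pre * 3 + 26]
3. n2.wid = true  [terminal]
4. n3.acc = true  [terminal]
5. n4.lim = false  [terminal]
6. n1.depth = 4  [4]
7. n1.hot = "ur"  ["ur"]
8. n1.live = false  [c.lim and d.wid]
9. n5.mk = "urn"  [S₁.hot ++ "n"]
10. n5.off = false  [S₁.live == true]
11. n5.val = 28  [len(S₁.hot) + 26]
12. n6.pre = 13  [B.val - 15]
13. n7.off = 17  [S.pre + 4]
14. n8.acc = false  [terminal]
15. n7.env = 25  [A.off + 8]
16. n6.depth = -6  [S.pre + A.env - 44]
17. n6.hot = "uz"  ["uz"]
18. n6.live = true  [S.pre > 12]
19. n9.ok = false  [terminal]
20. n10.off = -4  [B.val + S.depth - 26]
21. n11.env = 30  [terminal]
22. n12.env = 17  [terminal]
23. n10.env = 17  [e₁.env + A.off + 4]
24. n5.tag = 1  [B.val - 27]
25. n0.depth = -8  [B.tag * 3 - 11]
26. n0.hot = "qm"  ["qm"]
27. n0.live = true  [true]

17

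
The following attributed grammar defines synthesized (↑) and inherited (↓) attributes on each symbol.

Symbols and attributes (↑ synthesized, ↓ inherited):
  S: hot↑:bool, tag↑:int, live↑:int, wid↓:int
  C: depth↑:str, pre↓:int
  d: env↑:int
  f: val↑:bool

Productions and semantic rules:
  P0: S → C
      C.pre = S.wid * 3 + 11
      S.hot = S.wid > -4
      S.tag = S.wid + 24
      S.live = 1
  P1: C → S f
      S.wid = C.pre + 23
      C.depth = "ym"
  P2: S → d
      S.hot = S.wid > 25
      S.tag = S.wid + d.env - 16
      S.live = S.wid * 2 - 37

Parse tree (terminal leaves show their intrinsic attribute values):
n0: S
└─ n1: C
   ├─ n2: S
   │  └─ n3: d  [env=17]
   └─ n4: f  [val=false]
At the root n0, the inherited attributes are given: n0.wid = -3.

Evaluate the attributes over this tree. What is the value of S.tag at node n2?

26

1. n0.wid = -3  [given at root]
2. n1.pre = 2  [S.wid * 3 + 11]
3. n2.wid = 25  [C.pre + 23]
4. n3.env = 17  [terminal]
5. n2.hot = false  [S.wid > 25]
6. n2.tag = 26  [S.wid + d.env - 16]
7. n2.live = 13  [S.wid * 2 - 37]
8. n4.val = false  [terminal]
9. n1.depth = "ym"  ["ym"]
10. n0.hot = true  [S.wid > -4]
11. n0.tag = 21  [S.wid + 24]
12. n0.live = 1  [1]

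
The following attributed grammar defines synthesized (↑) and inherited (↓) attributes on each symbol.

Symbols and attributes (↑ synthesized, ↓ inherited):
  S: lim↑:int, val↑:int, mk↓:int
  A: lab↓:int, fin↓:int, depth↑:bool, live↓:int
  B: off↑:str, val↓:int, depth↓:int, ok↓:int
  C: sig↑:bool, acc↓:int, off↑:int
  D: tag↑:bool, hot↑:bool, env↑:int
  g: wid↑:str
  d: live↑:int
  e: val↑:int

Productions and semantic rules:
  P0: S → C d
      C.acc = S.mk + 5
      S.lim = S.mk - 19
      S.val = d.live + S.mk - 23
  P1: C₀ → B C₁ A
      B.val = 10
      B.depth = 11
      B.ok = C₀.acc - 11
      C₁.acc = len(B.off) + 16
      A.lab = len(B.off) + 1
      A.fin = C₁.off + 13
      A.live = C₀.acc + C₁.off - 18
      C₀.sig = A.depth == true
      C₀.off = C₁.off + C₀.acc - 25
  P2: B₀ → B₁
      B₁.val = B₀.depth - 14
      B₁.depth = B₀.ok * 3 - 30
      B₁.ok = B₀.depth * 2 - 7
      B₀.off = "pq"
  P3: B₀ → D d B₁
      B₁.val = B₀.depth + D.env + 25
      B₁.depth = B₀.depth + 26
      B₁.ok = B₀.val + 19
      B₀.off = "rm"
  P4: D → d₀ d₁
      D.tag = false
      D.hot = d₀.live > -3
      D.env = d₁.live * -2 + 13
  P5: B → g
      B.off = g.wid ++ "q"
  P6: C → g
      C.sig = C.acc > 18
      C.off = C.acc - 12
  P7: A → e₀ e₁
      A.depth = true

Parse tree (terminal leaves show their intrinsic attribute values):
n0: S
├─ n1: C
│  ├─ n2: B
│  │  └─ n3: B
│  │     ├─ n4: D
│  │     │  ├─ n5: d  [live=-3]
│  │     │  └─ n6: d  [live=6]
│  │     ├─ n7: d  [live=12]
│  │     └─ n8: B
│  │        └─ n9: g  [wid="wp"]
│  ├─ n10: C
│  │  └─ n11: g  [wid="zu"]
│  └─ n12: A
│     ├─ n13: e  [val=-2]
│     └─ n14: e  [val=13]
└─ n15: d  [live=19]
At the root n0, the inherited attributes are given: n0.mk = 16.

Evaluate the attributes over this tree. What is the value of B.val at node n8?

1. n0.mk = 16  [given at root]
2. n1.acc = 21  [S.mk + 5]
3. n2.val = 10  [10]
4. n2.depth = 11  [11]
5. n2.ok = 10  [C₀.acc - 11]
6. n3.val = -3  [B₀.depth - 14]
7. n3.depth = 0  [B₀.ok * 3 - 30]
8. n3.ok = 15  [B₀.depth * 2 - 7]
9. n5.live = -3  [terminal]
10. n6.live = 6  [terminal]
11. n4.tag = false  [false]
12. n4.hot = false  [d₀.live > -3]
13. n4.env = 1  [d₁.live * -2 + 13]
14. n7.live = 12  [terminal]
15. n8.val = 26  [B₀.depth + D.env + 25]
16. n8.depth = 26  [B₀.depth + 26]
17. n8.ok = 16  [B₀.val + 19]
18. n9.wid = "wp"  [terminal]
19. n8.off = "wpq"  [g.wid ++ "q"]
20. n3.off = "rm"  ["rm"]
21. n2.off = "pq"  ["pq"]
22. n10.acc = 18  [len(B.off) + 16]
23. n11.wid = "zu"  [terminal]
24. n10.sig = false  [C.acc > 18]
25. n10.off = 6  [C.acc - 12]
26. n12.lab = 3  [len(B.off) + 1]
27. n12.fin = 19  [C₁.off + 13]
28. n12.live = 9  [C₀.acc + C₁.off - 18]
29. n13.val = -2  [terminal]
30. n14.val = 13  [terminal]
31. n12.depth = true  [true]
32. n1.sig = true  [A.depth == true]
33. n1.off = 2  [C₁.off + C₀.acc - 25]
34. n15.live = 19  [terminal]
35. n0.lim = -3  [S.mk - 19]
36. n0.val = 12  [d.live + S.mk - 23]

26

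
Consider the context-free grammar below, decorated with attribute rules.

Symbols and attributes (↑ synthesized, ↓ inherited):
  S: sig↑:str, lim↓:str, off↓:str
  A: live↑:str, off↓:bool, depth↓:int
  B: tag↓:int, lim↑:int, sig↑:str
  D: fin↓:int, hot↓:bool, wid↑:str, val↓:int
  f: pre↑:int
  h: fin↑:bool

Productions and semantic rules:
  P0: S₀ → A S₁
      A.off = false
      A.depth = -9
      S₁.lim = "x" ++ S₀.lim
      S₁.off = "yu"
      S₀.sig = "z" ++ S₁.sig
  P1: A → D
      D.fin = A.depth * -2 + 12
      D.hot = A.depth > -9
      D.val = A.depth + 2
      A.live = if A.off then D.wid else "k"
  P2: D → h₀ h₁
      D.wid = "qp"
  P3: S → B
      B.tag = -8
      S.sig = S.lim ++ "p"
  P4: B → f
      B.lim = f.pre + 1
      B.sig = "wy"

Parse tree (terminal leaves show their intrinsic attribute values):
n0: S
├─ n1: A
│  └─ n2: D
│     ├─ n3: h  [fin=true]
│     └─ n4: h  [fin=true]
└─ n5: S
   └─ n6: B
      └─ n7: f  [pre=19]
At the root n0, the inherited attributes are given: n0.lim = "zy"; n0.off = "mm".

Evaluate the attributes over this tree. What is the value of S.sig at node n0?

1. n0.lim = "zy"  [given at root]
2. n0.off = "mm"  [given at root]
3. n1.off = false  [false]
4. n1.depth = -9  [-9]
5. n2.fin = 30  [A.depth * -2 + 12]
6. n2.hot = false  [A.depth > -9]
7. n2.val = -7  [A.depth + 2]
8. n3.fin = true  [terminal]
9. n4.fin = true  [terminal]
10. n2.wid = "qp"  ["qp"]
11. n1.live = "k"  [if A.off then D.wid else "k"]
12. n5.lim = "xzy"  ["x" ++ S₀.lim]
13. n5.off = "yu"  ["yu"]
14. n6.tag = -8  [-8]
15. n7.pre = 19  [terminal]
16. n6.lim = 20  [f.pre + 1]
17. n6.sig = "wy"  ["wy"]
18. n5.sig = "xzyp"  [S.lim ++ "p"]
19. n0.sig = "zxzyp"  ["z" ++ S₁.sig]

"zxzyp"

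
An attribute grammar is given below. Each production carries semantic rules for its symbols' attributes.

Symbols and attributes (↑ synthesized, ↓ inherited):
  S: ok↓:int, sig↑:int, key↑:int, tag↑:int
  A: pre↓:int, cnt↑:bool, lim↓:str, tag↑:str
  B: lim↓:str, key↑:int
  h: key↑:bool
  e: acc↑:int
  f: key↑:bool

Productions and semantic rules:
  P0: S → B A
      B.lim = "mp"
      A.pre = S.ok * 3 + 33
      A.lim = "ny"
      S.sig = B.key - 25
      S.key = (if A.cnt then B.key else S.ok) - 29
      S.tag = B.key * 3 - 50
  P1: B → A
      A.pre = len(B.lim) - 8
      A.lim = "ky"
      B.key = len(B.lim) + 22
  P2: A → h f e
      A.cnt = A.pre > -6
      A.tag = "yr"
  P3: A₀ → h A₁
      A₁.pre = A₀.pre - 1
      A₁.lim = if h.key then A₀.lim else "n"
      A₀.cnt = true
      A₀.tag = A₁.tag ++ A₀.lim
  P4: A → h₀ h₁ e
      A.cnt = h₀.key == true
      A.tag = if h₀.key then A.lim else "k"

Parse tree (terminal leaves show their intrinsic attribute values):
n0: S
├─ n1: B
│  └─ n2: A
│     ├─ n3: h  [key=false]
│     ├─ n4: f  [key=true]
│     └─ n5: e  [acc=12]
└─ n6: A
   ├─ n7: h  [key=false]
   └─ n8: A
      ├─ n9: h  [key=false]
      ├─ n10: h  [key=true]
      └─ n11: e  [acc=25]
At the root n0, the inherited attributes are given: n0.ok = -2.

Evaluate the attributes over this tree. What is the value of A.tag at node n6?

"kny"

1. n0.ok = -2  [given at root]
2. n1.lim = "mp"  ["mp"]
3. n2.pre = -6  [len(B.lim) - 8]
4. n2.lim = "ky"  ["ky"]
5. n3.key = false  [terminal]
6. n4.key = true  [terminal]
7. n5.acc = 12  [terminal]
8. n2.cnt = false  [A.pre > -6]
9. n2.tag = "yr"  ["yr"]
10. n1.key = 24  [len(B.lim) + 22]
11. n6.pre = 27  [S.ok * 3 + 33]
12. n6.lim = "ny"  ["ny"]
13. n7.key = false  [terminal]
14. n8.pre = 26  [A₀.pre - 1]
15. n8.lim = "n"  [if h.key then A₀.lim else "n"]
16. n9.key = false  [terminal]
17. n10.key = true  [terminal]
18. n11.acc = 25  [terminal]
19. n8.cnt = false  [h₀.key == true]
20. n8.tag = "k"  [if h₀.key then A.lim else "k"]
21. n6.cnt = true  [true]
22. n6.tag = "kny"  [A₁.tag ++ A₀.lim]
23. n0.sig = -1  [B.key - 25]
24. n0.key = -5  [(if A.cnt then B.key else S.ok) - 29]
25. n0.tag = 22  [B.key * 3 - 50]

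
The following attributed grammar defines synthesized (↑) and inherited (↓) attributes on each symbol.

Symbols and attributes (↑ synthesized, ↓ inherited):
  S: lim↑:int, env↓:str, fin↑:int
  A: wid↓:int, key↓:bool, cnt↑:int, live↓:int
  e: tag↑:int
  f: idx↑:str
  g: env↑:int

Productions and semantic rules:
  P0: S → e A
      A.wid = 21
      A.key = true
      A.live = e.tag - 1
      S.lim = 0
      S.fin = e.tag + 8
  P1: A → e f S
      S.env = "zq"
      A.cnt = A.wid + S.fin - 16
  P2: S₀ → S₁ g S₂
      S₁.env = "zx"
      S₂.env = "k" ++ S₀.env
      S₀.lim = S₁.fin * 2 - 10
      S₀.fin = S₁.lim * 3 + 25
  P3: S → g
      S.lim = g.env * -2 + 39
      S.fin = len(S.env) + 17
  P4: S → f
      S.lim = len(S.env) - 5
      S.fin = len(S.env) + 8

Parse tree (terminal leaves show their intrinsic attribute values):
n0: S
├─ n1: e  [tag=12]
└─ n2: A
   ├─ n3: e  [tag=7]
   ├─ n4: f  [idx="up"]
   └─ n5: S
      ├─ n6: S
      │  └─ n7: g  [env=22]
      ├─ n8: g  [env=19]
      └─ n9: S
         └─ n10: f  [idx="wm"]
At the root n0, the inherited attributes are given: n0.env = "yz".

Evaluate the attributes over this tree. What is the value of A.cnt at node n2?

15

1. n0.env = "yz"  [given at root]
2. n1.tag = 12  [terminal]
3. n2.wid = 21  [21]
4. n2.key = true  [true]
5. n2.live = 11  [e.tag - 1]
6. n3.tag = 7  [terminal]
7. n4.idx = "up"  [terminal]
8. n5.env = "zq"  ["zq"]
9. n6.env = "zx"  ["zx"]
10. n7.env = 22  [terminal]
11. n6.lim = -5  [g.env * -2 + 39]
12. n6.fin = 19  [len(S.env) + 17]
13. n8.env = 19  [terminal]
14. n9.env = "kzq"  ["k" ++ S₀.env]
15. n10.idx = "wm"  [terminal]
16. n9.lim = -2  [len(S.env) - 5]
17. n9.fin = 11  [len(S.env) + 8]
18. n5.lim = 28  [S₁.fin * 2 - 10]
19. n5.fin = 10  [S₁.lim * 3 + 25]
20. n2.cnt = 15  [A.wid + S.fin - 16]
21. n0.lim = 0  [0]
22. n0.fin = 20  [e.tag + 8]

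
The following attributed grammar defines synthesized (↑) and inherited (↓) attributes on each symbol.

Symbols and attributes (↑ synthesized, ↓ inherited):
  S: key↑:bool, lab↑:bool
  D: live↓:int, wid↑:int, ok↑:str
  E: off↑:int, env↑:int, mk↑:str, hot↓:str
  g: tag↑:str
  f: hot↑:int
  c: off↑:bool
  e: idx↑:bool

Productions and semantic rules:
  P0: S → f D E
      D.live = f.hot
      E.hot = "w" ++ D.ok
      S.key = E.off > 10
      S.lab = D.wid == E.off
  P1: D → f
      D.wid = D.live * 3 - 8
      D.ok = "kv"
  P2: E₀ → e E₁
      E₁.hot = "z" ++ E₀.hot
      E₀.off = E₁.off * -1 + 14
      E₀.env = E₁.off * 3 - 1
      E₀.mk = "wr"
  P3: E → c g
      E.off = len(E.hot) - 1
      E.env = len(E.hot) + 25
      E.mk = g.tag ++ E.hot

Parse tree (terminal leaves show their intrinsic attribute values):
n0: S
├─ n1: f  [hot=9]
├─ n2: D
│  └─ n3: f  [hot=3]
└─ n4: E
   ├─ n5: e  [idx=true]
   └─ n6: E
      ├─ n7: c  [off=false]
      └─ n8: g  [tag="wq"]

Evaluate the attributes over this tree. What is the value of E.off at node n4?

1. n1.hot = 9  [terminal]
2. n2.live = 9  [f.hot]
3. n3.hot = 3  [terminal]
4. n2.wid = 19  [D.live * 3 - 8]
5. n2.ok = "kv"  ["kv"]
6. n4.hot = "wkv"  ["w" ++ D.ok]
7. n5.idx = true  [terminal]
8. n6.hot = "zwkv"  ["z" ++ E₀.hot]
9. n7.off = false  [terminal]
10. n8.tag = "wq"  [terminal]
11. n6.off = 3  [len(E.hot) - 1]
12. n6.env = 29  [len(E.hot) + 25]
13. n6.mk = "wqzwkv"  [g.tag ++ E.hot]
14. n4.off = 11  [E₁.off * -1 + 14]
15. n4.env = 8  [E₁.off * 3 - 1]
16. n4.mk = "wr"  ["wr"]
17. n0.key = true  [E.off > 10]
18. n0.lab = false  [D.wid == E.off]

11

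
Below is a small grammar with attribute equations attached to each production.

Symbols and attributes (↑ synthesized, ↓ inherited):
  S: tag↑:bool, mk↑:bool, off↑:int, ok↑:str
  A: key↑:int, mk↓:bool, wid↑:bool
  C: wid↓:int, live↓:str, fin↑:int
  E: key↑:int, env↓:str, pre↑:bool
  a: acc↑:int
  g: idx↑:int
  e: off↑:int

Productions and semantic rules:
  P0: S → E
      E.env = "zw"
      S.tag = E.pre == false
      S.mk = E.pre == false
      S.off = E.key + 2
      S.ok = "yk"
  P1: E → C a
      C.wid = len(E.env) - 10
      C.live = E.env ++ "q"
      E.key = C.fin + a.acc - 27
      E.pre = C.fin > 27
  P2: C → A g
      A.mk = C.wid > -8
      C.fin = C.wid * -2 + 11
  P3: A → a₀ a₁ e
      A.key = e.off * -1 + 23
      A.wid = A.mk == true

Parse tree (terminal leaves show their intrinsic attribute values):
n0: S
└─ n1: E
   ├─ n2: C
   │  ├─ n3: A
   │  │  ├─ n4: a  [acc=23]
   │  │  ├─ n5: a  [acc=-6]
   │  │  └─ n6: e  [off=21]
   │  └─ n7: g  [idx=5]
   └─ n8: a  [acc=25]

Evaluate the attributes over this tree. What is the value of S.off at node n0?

1. n1.env = "zw"  ["zw"]
2. n2.wid = -8  [len(E.env) - 10]
3. n2.live = "zwq"  [E.env ++ "q"]
4. n3.mk = false  [C.wid > -8]
5. n4.acc = 23  [terminal]
6. n5.acc = -6  [terminal]
7. n6.off = 21  [terminal]
8. n3.key = 2  [e.off * -1 + 23]
9. n3.wid = false  [A.mk == true]
10. n7.idx = 5  [terminal]
11. n2.fin = 27  [C.wid * -2 + 11]
12. n8.acc = 25  [terminal]
13. n1.key = 25  [C.fin + a.acc - 27]
14. n1.pre = false  [C.fin > 27]
15. n0.tag = true  [E.pre == false]
16. n0.mk = true  [E.pre == false]
17. n0.off = 27  [E.key + 2]
18. n0.ok = "yk"  ["yk"]

27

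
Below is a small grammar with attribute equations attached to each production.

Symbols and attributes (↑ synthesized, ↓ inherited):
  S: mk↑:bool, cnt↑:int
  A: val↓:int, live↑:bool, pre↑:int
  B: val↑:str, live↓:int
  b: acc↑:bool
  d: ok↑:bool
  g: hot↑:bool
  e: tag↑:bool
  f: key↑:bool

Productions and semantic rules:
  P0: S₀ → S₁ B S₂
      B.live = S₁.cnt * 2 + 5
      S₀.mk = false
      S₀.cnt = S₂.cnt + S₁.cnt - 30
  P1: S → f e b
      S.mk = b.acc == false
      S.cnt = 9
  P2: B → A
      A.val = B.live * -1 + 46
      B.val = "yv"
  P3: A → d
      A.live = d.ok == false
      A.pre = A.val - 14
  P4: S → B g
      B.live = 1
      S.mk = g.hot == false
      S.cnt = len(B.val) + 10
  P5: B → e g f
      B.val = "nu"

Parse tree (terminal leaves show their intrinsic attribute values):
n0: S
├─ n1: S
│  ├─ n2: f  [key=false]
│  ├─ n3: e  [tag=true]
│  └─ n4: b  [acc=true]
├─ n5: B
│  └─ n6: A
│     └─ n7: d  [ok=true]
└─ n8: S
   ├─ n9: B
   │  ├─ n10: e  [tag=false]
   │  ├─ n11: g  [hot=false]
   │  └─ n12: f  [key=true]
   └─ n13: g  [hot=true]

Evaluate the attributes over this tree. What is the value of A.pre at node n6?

1. n2.key = false  [terminal]
2. n3.tag = true  [terminal]
3. n4.acc = true  [terminal]
4. n1.mk = false  [b.acc == false]
5. n1.cnt = 9  [9]
6. n5.live = 23  [S₁.cnt * 2 + 5]
7. n6.val = 23  [B.live * -1 + 46]
8. n7.ok = true  [terminal]
9. n6.live = false  [d.ok == false]
10. n6.pre = 9  [A.val - 14]
11. n5.val = "yv"  ["yv"]
12. n9.live = 1  [1]
13. n10.tag = false  [terminal]
14. n11.hot = false  [terminal]
15. n12.key = true  [terminal]
16. n9.val = "nu"  ["nu"]
17. n13.hot = true  [terminal]
18. n8.mk = false  [g.hot == false]
19. n8.cnt = 12  [len(B.val) + 10]
20. n0.mk = false  [false]
21. n0.cnt = -9  [S₂.cnt + S₁.cnt - 30]

9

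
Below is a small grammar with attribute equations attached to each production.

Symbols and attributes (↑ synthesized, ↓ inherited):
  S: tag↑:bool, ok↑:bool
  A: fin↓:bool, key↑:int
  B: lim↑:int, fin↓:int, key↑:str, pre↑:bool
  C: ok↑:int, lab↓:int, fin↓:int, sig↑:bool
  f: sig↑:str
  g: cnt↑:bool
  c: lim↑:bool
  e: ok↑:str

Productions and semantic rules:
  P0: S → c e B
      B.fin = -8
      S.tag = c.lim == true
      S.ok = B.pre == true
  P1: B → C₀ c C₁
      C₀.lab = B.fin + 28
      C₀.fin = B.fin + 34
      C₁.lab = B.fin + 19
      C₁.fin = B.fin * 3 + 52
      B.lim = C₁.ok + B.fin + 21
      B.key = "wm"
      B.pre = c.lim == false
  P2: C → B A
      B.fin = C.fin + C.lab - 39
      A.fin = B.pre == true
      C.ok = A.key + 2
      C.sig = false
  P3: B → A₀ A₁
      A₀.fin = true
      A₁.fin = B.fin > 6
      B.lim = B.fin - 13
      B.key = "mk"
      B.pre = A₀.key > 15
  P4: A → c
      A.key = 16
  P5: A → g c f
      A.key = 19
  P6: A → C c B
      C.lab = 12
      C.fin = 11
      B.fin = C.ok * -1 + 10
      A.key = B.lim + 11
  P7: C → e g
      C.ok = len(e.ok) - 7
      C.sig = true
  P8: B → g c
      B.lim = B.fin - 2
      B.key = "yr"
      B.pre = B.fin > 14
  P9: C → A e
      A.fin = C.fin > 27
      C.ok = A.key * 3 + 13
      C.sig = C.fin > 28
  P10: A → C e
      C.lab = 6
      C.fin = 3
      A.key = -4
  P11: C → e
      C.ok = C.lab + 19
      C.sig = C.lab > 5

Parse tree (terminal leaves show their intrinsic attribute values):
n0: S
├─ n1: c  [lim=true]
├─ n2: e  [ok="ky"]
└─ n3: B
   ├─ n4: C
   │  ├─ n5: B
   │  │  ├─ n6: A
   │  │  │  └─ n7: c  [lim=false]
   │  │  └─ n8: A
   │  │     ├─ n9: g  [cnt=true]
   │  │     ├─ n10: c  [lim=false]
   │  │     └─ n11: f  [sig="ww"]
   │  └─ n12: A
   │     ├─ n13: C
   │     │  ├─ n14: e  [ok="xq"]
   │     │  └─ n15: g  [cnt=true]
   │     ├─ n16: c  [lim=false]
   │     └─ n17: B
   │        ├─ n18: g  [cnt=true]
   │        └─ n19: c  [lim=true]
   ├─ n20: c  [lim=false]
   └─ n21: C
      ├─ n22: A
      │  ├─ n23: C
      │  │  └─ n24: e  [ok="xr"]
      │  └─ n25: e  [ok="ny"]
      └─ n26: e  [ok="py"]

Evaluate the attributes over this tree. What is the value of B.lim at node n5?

-6

1. n1.lim = true  [terminal]
2. n2.ok = "ky"  [terminal]
3. n3.fin = -8  [-8]
4. n4.lab = 20  [B.fin + 28]
5. n4.fin = 26  [B.fin + 34]
6. n5.fin = 7  [C.fin + C.lab - 39]
7. n6.fin = true  [true]
8. n7.lim = false  [terminal]
9. n6.key = 16  [16]
10. n8.fin = true  [B.fin > 6]
11. n9.cnt = true  [terminal]
12. n10.lim = false  [terminal]
13. n11.sig = "ww"  [terminal]
14. n8.key = 19  [19]
15. n5.lim = -6  [B.fin - 13]
16. n5.key = "mk"  ["mk"]
17. n5.pre = true  [A₀.key > 15]
18. n12.fin = true  [B.pre == true]
19. n13.lab = 12  [12]
20. n13.fin = 11  [11]
21. n14.ok = "xq"  [terminal]
22. n15.cnt = true  [terminal]
23. n13.ok = -5  [len(e.ok) - 7]
24. n13.sig = true  [true]
25. n16.lim = false  [terminal]
26. n17.fin = 15  [C.ok * -1 + 10]
27. n18.cnt = true  [terminal]
28. n19.lim = true  [terminal]
29. n17.lim = 13  [B.fin - 2]
30. n17.key = "yr"  ["yr"]
31. n17.pre = true  [B.fin > 14]
32. n12.key = 24  [B.lim + 11]
33. n4.ok = 26  [A.key + 2]
34. n4.sig = false  [false]
35. n20.lim = false  [terminal]
36. n21.lab = 11  [B.fin + 19]
37. n21.fin = 28  [B.fin * 3 + 52]
38. n22.fin = true  [C.fin > 27]
39. n23.lab = 6  [6]
40. n23.fin = 3  [3]
41. n24.ok = "xr"  [terminal]
42. n23.ok = 25  [C.lab + 19]
43. n23.sig = true  [C.lab > 5]
44. n25.ok = "ny"  [terminal]
45. n22.key = -4  [-4]
46. n26.ok = "py"  [terminal]
47. n21.ok = 1  [A.key * 3 + 13]
48. n21.sig = false  [C.fin > 28]
49. n3.lim = 14  [C₁.ok + B.fin + 21]
50. n3.key = "wm"  ["wm"]
51. n3.pre = true  [c.lim == false]
52. n0.tag = true  [c.lim == true]
53. n0.ok = true  [B.pre == true]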